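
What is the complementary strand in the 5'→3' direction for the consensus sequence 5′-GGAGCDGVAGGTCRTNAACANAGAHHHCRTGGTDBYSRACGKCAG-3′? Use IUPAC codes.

5'-CTGMCGTYSRVHACCAYGDDDTCTNTGTTNAYGACCTBCHGCTCC-3'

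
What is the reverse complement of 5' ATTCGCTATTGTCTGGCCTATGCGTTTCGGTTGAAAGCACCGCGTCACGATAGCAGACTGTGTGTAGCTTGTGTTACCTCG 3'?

5'-CGAGGTAACACAAGCTACACACAGTCTGCTATCGTGACGCGGTGCTTTCAACCGAAACGCATAGGCCAGACAATAGCGAAT-3'

Complement each base (A↔T, G↔C): TAAGCGATAACAGACCGGATACGCAAAGCCAACTTTCGTGGCGCAGTGCTATCGTCTGACACACATCGAACACAATGGAGC. Then reverse.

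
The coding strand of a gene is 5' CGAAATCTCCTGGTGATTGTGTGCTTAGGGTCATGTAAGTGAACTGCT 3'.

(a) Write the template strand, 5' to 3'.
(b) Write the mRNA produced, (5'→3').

(a) The template strand is the reverse complement of the coding strand: complement GCTTTAGAGGACCACTAACACACGAATCCCAGTACATTCACTTGACGA, then reverse.
(b) mRNA matches the coding strand with T→U.

(a) 5'-AGCAGTTCACTTACATGACCCTAAGCACACAATCACCAGGAGATTTCG-3'
(b) 5'-CGAAAUCUCCUGGUGAUUGUGUGCUUAGGGUCAUGUAAGUGAACUGCU-3'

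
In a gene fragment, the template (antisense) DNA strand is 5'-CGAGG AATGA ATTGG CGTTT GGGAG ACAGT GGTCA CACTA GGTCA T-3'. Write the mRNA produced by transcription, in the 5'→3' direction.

The mRNA has the sequence of the coding strand (reverse complement of the template) with T→U. Reverse complement of CGAGGAATGAATTGGCGTTTGGGAGACAGTGGTCACACTAGGTCAT is ATGACCTAGTGTGACCACTGTCTCCCAAACGCCAATTCATTCCTCG; then T→U.

5'-AUGACCUAGUGUGACCACUGUCUCCCAAACGCCAAUUCAUUCCUCG-3'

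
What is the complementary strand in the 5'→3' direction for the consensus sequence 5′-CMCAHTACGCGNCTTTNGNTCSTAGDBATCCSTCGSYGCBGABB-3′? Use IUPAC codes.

5'-VVTCVGCRSCGASGGATVHCTASGANCNAAAGNCGCGTADTGKG-3'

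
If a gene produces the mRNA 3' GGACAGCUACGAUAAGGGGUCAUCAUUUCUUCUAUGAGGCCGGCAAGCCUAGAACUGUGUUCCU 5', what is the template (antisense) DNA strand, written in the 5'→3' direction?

Written 5'→3' the mRNA is UCCUUGUGUCAAGAUCCGAACGGCCGGAGUAUCUUCUUUACUACUGGGGAAUAGCAUCGACAGG, so the coding DNA strand is TCCTTGTGTCAAGATCCGAACGGCCGGAGTATCTTCTTTACTACTGGGGAATAGCATCGACAGG. The template is its reverse complement.

5'-CCTGTCGATGCTATTCCCCAGTAGTAAAGAAGATACTCCGGCCGTTCGGATCTTGACACAAGGA-3'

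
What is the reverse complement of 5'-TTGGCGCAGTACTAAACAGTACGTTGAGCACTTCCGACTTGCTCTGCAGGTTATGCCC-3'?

5'-GGGCATAACCTGCAGAGCAAGTCGGAAGTGCTCAACGTACTGTTTAGTACTGCGCCAA-3'

Reading the sequence 3'→5' and pairing each base (A↔T, G↔C) gives the reverse complement directly.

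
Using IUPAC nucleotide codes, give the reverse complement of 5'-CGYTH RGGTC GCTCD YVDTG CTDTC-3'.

5′-GAHAGCAHBRHGAGCGACCYDARCG-3′

Standard pairs A↔T, G↔C; ambiguity codes pair R↔Y, D↔H, V↔B. Complement (GCRADYCCAGCGAGHRBHACGAHAG), then reverse for 5'→3'.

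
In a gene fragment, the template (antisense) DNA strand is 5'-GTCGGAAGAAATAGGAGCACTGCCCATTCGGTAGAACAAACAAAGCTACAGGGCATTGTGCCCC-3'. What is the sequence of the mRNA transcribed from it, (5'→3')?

The mRNA has the sequence of the coding strand (reverse complement of the template) with T→U. Reverse complement of GTCGGAAGAAATAGGAGCACTGCCCATTCGGTAGAACAAACAAAGCTACAGGGCATTGTGCCCC is GGGGCACAATGCCCTGTAGCTTTGTTTGTTCTACCGAATGGGCAGTGCTCCTATTTCTTCCGAC; then T→U.

5′-GGGGCACAAUGCCCUGUAGCUUUGUUUGUUCUACCGAAUGGGCAGUGCUCCUAUUUCUUCCGAC-3′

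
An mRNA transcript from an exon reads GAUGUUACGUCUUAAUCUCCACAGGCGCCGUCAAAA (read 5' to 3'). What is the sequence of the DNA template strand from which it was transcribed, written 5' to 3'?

5'-TTTTGACGGCGCCTGTGGAGATTAAGACGTAACATC-3'

Replace U with T to get the coding DNA strand: GATGTTACGTCTTAATCTCCACAGGCGCCGTCAAAA. The template strand is its reverse complement (complement CTACAATGCAGAATTAGAGGTGTCCGCGGCAGTTTT, then reverse).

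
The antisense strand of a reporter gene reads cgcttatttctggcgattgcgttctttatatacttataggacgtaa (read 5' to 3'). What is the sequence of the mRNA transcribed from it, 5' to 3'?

RNA polymerase reads the template 3'→5' and synthesizes mRNA 5'→3' by base-pairing (A→U, T→A, G↔C). The complement of the template is GCGAATAAAGACCGCTAACGCAAGAAATATATGAATATCCTGCATT; antiparallel, so 5'→3' the coding strand is TTACGTCCTATAAGTATATAAAGAACGCAATCGCCAGAAATAAGCG. Replace T with U for the mRNA.

5'-UUACGUCCUAUAAGUAUAUAAAGAACGCAAUCGCCAGAAAUAAGCG-3'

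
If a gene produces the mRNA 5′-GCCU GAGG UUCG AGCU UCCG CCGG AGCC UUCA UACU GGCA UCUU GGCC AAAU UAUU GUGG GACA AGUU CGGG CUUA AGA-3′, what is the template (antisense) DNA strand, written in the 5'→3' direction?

5'-TCTTAAGCCCGAACTTGTCCCACAATAATTTGGCCAAGATGCCAGTATGAAGGCTCCGGCGGAAGCTCGAACCTCAGGC-3'

Replace U with T to get the coding DNA strand: GCCTGAGGTTCGAGCTTCCGCCGGAGCCTTCATACTGGCATCTTGGCCAAATTATTGTGGGACAAGTTCGGGCTTAAGA. The template strand is its reverse complement (complement CGGACTCCAAGCTCGAAGGCGGCCTCGGAAGTATGACCGTAGAACCGGTTTAATAACACCCTGTTCAAGCCCGAATTCT, then reverse).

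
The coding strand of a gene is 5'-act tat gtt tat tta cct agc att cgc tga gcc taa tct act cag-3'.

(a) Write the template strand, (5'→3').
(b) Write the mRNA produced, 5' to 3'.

(a) 5'-CTGAGTAGATTAGGCTCAGCGAATGCTAGGTAAATAAACATAAGT-3'
(b) 5'-ACUUAUGUUUAUUUACCUAGCAUUCGCUGAGCCUAAUCUACUCAG-3'

(a) The template strand is the reverse complement of the coding strand: complement TGAATACAAATAAATGGATCGTAAGCGACTCGGATTAGATGAGTC, then reverse.
(b) mRNA matches the coding strand with T→U.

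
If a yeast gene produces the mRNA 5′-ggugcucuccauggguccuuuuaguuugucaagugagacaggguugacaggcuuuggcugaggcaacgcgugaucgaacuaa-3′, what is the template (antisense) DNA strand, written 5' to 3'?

Replace U with T to get the coding DNA strand: GGTGCTCTCCATGGGTCCTTTTAGTTTGTCAAGTGAGACAGGGTTGACAGGCTTTGGCTGAGGCAACGCGTGATCGAACTAA. The template strand is its reverse complement (complement CCACGAGAGGTACCCAGGAAAATCAAACAGTTCACTCTGTCCCAACTGTCCGAAACCGACTCCGTTGCGCACTAGCTTGATT, then reverse).

5'-TTAGTTCGATCACGCGTTGCCTCAGCCAAAGCCTGTCAACCCTGTCTCACTTGACAAACTAAAAGGACCCATGGAGAGCACC-3'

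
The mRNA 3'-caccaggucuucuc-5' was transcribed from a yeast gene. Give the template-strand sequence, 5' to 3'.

Written 5'→3' the mRNA is CUCUUCUGGACCAC, so the coding DNA strand is CTCTTCTGGACCAC. The template is its reverse complement.

5'-GTGGTCCAGAAGAG-3'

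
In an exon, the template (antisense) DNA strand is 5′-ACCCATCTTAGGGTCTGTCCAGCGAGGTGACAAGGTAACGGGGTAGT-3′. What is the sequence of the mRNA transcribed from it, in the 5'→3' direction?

5′-ACUACCCCGUUACCUUGUCACCUCGCUGGACAGACCCUAAGAUGGGU-3′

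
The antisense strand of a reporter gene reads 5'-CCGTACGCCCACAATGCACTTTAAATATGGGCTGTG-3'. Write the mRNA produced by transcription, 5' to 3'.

5'-CACAGCCCAUAUUUAAAGUGCAUUGUGGGCGUACGG-3'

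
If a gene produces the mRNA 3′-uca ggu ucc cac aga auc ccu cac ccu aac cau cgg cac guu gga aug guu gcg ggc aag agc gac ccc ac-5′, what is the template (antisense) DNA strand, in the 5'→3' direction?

5'-AGTCCAAGGGTGTCTTAGGGAGTGGGATTGGTAGCCGTGCAACCTTACCAACGCCCGTTCTCGCTGGGGTG-3'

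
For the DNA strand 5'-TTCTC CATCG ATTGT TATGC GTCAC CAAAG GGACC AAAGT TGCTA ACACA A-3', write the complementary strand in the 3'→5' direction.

3'-AAGAGGTAGCTAACAATACGCAGTGGTTTCCCTGGTTTCAACGATTGTGTT-5'

Base-pairing A↔T, G↔C gives the complement. The complementary strand is antiparallel, so paired with a 5'→3' strand it runs 3'→5'.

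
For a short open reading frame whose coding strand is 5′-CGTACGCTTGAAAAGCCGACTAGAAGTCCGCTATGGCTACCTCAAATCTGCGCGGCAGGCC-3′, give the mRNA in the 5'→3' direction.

5'-CGUACGCUUGAAAAGCCGACUAGAAGUCCGCUAUGGCUACCUCAAAUCUGCGCGGCAGGCC-3'

mRNA has the coding-strand sequence with U in place of T.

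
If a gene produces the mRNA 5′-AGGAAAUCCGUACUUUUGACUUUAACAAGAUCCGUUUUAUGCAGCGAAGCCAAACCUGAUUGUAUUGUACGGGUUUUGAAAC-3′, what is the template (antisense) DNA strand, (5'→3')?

5'-GTTTCAAAACCCGTACAATACAATCAGGTTTGGCTTCGCTGCATAAAACGGATCTTGTTAAAGTCAAAAGTACGGATTTCCT-3'

Replace U with T to get the coding DNA strand: AGGAAATCCGTACTTTTGACTTTAACAAGATCCGTTTTATGCAGCGAAGCCAAACCTGATTGTATTGTACGGGTTTTGAAAC. The template strand is its reverse complement (complement TCCTTTAGGCATGAAAACTGAAATTGTTCTAGGCAAAATACGTCGCTTCGGTTTGGACTAACATAACATGCCCAAAACTTTG, then reverse).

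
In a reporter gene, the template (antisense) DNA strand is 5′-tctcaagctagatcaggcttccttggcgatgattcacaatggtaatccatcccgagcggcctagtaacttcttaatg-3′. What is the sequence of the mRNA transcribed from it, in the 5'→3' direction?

5'-CAUUAAGAAGUUACUAGGCCGCUCGGGAUGGAUUACCAUUGUGAAUCAUCGCCAAGGAAGCCUGAUCUAGCUUGAGA-3'

RNA polymerase reads the template 3'→5' and synthesizes mRNA 5'→3' by base-pairing (A→U, T→A, G↔C). The complement of the template is AGAGTTCGATCTAGTCCGAAGGAACCGCTACTAAGTGTTACCATTAGGTAGGGCTCGCCGGATCATTGAAGAATTAC; antiparallel, so 5'→3' the coding strand is CATTAAGAAGTTACTAGGCCGCTCGGGATGGATTACCATTGTGAATCATCGCCAAGGAAGCCTGATCTAGCTTGAGA. Replace T with U for the mRNA.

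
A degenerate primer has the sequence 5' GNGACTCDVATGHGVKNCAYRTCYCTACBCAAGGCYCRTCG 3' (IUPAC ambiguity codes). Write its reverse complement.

5'-CGAYGRGCCTTGVGTAGRGAYRTGNMBCDCATBHGAGTCNC-3'

Standard pairs A↔T, G↔C; ambiguity codes pair R↔Y, K↔M, B↔V, D↔H, N↔N. Complement (CNCTGAGHBTACDCBMNGTRYAGRGATGVGTTCCGRGYAGC), then reverse for 5'→3'.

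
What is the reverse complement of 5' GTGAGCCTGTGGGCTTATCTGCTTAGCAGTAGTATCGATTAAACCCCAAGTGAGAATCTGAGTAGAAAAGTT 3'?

Reading the sequence 3'→5' and pairing each base (A↔T, G↔C) gives the reverse complement directly.

5'-AACTTTTCTACTCAGATTCTCACTTGGGGTTTAATCGATACTACTGCTAAGCAGATAAGCCCACAGGCTCAC-3'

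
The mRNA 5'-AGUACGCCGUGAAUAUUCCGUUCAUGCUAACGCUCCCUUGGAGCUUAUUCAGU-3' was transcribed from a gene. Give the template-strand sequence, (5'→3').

5'-ACTGAATAAGCTCCAAGGGAGCGTTAGCATGAACGGAATATTCACGGCGTACT-3'

Replace U with T to get the coding DNA strand: AGTACGCCGTGAATATTCCGTTCATGCTAACGCTCCCTTGGAGCTTATTCAGT. The template strand is its reverse complement (complement TCATGCGGCACTTATAAGGCAAGTACGATTGCGAGGGAACCTCGAATAAGTCA, then reverse).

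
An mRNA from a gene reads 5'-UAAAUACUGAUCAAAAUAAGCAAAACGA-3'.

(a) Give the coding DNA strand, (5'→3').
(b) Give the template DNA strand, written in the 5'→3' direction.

(a) 5′-TAAATACTGATCAAAATAAGCAAAACGA-3′
(b) 5′-TCGTTTTGCTTATTTTGATCAGTATTTA-3′

(a) The coding strand matches the mRNA with U→T.
(b) The template strand is the reverse complement of the coding strand.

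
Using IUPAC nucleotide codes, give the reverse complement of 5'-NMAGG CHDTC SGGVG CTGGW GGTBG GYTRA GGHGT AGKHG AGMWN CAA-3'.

5'-TTGNWKCTCDMCTACDCCTYARCCVACCWCCAGCBCCSGAHDGCCTKN-3'

Standard pairs A↔T, G↔C; ambiguity codes pair R↔Y, M↔K, W↔W, S↔S, B↔V, D↔H, N↔N. Complement (NKTCCGDHAGSCCBCGACCWCCAVCCRAYTCCDCATCMDCTCKWNGTT), then reverse for 5'→3'.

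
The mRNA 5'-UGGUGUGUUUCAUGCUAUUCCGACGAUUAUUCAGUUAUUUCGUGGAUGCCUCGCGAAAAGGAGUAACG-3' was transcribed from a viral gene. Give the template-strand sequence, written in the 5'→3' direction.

Replace U with T to get the coding DNA strand: TGGTGTGTTTCATGCTATTCCGACGATTATTCAGTTATTTCGTGGATGCCTCGCGAAAAGGAGTAACG. The template strand is its reverse complement (complement ACCACACAAAGTACGATAAGGCTGCTAATAAGTCAATAAAGCACCTACGGAGCGCTTTTCCTCATTGC, then reverse).

5'-CGTTACTCCTTTTCGCGAGGCATCCACGAAATAACTGAATAATCGTCGGAATAGCATGAAACACACCA-3'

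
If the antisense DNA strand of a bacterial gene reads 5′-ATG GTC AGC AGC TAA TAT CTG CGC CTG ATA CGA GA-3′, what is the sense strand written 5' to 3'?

The coding strand is complementary and antiparallel to the template: take the complement (A↔T, G↔C) and reverse.

5′-TCTCGTATCAGGCGCAGATATTAGCTGCTGACCAT-3′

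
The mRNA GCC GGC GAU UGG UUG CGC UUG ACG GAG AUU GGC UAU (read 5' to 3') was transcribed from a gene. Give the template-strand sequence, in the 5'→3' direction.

Replace U with T to get the coding DNA strand: GCCGGCGATTGGTTGCGCTTGACGGAGATTGGCTAT. The template strand is its reverse complement (complement CGGCCGCTAACCAACGCGAACTGCCTCTAACCGATA, then reverse).

5'-ATAGCCAATCTCCGTCAAGCGCAACCAATCGCCGGC-3'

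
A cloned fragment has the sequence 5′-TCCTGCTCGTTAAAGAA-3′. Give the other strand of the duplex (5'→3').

5'-TTCTTTAACGAGCAGGA-3'

Pairing A↔T and G↔C gives AGGACGAGCAATTTCTT, running 3'→5'. Reverse for the 5'→3' convention.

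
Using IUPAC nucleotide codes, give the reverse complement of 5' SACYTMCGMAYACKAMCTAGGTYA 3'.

Standard pairs A↔T, G↔C; ambiguity codes pair Y↔R, M↔K, S↔S. Complement (STGRAKGCKTRTGMTKGATCCART), then reverse for 5'→3'.

5'-TRACCTAGKTMGTRTKCGKARGTS-3'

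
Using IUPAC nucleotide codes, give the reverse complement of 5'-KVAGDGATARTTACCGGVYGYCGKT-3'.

5'-AMCGRCRBCCGGTAAYTATCHCTBM-3'

Standard pairs A↔T, G↔C; ambiguity codes pair R↔Y, K↔M, D↔H, V↔B. Complement (MBTCHCTATYAATGGCCBRCRGCMA), then reverse for 5'→3'.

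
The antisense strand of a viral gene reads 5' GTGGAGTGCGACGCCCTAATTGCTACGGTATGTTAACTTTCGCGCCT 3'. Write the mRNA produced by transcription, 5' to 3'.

The mRNA has the sequence of the coding strand (reverse complement of the template) with T→U. Reverse complement of GTGGAGTGCGACGCCCTAATTGCTACGGTATGTTAACTTTCGCGCCT is AGGCGCGAAAGTTAACATACCGTAGCAATTAGGGCGTCGCACTCCAC; then T→U.

5'-AGGCGCGAAAGUUAACAUACCGUAGCAAUUAGGGCGUCGCACUCCAC-3'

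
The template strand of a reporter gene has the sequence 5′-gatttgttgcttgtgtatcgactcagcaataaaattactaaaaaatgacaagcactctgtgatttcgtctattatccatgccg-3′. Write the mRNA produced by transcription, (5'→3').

The mRNA has the sequence of the coding strand (reverse complement of the template) with T→U. Reverse complement of GATTTGTTGCTTGTGTATCGACTCAGCAATAAAATTACTAAAAAATGACAAGCACTCTGTGATTTCGTCTATTATCCATGCCG is CGGCATGGATAATAGACGAAATCACAGAGTGCTTGTCATTTTTTAGTAATTTTATTGCTGAGTCGATACACAAGCAACAAATC; then T→U.

5'-CGGCAUGGAUAAUAGACGAAAUCACAGAGUGCUUGUCAUUUUUUAGUAAUUUUAUUGCUGAGUCGAUACACAAGCAACAAAUC-3'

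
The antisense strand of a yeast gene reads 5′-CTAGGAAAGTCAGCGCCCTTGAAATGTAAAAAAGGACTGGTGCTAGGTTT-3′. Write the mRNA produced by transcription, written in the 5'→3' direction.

RNA polymerase reads the template 3'→5' and synthesizes mRNA 5'→3' by base-pairing (A→U, T→A, G↔C). The complement of the template is GATCCTTTCAGTCGCGGGAACTTTACATTTTTTCCTGACCACGATCCAAA; antiparallel, so 5'→3' the coding strand is AAACCTAGCACCAGTCCTTTTTTACATTTCAAGGGCGCTGACTTTCCTAG. Replace T with U for the mRNA.

5'-AAACCUAGCACCAGUCCUUUUUUACAUUUCAAGGGCGCUGACUUUCCUAG-3'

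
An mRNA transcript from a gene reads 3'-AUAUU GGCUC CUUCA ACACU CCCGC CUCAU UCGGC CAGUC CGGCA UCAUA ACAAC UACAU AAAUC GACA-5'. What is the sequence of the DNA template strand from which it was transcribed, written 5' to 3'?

5'-TATAACCGAGGAAGTTGTGAGGGCGGAGTAAGCCGGTCAGGCCGTAGTATTGTTGATGTATTTAGCTGT-3'

Written 5'→3' the mRNA is ACAGCUAAAUACAUCAACAAUACUACGGCCUGACCGGCUUACUCCGCCCUCACAACUUCCUCGGUUAUA, so the coding DNA strand is ACAGCTAAATACATCAACAATACTACGGCCTGACCGGCTTACTCCGCCCTCACAACTTCCTCGGTTATA. The template is its reverse complement.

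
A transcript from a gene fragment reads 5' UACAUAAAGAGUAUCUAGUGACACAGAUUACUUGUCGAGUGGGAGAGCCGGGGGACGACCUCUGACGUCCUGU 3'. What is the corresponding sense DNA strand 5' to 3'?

5′-TACATAAAGAGTATCTAGTGACACAGATTACTTGTCGAGTGGGAGAGCCGGGGGACGACCTCTGACGTCCTGT-3′

The coding DNA strand has the same 5'→3' sequence as the mRNA with U replaced by T.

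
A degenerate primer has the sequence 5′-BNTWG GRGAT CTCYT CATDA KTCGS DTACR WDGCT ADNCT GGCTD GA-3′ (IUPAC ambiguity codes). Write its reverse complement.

Standard pairs A↔T, G↔C; ambiguity codes pair R↔Y, K↔M, W↔W, S↔S, B↔V, D↔H, N↔N. Complement (VNAWCCYCTAGAGRAGTAHTMAGCSHATGYWHCGATHNGACCGAHCT), then reverse for 5'→3'.

5'-TCHAGCCAGNHTAGCHWYGTAHSCGAMTHATGARGAGATCYCCWANV-3'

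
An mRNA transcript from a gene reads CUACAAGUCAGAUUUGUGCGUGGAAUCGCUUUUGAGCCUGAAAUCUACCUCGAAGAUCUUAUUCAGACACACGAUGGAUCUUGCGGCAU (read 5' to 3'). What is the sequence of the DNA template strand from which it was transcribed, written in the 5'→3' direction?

Replace U with T to get the coding DNA strand: CTACAAGTCAGATTTGTGCGTGGAATCGCTTTTGAGCCTGAAATCTACCTCGAAGATCTTATTCAGACACACGATGGATCTTGCGGCAT. The template strand is its reverse complement (complement GATGTTCAGTCTAAACACGCACCTTAGCGAAAACTCGGACTTTAGATGGAGCTTCTAGAATAAGTCTGTGTGCTACCTAGAACGCCGTA, then reverse).

5′-ATGCCGCAAGATCCATCGTGTGTCTGAATAAGATCTTCGAGGTAGATTTCAGGCTCAAAAGCGATTCCACGCACAAATCTGACTTGTAG-3′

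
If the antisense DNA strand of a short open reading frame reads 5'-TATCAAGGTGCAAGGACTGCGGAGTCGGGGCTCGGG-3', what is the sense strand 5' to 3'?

5'-CCCGAGCCCCGACTCCGCAGTCCTTGCACCTTGATA-3'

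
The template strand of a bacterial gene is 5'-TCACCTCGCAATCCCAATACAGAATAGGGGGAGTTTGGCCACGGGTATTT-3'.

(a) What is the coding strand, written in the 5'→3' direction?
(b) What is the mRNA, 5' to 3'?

(a) The coding strand is the reverse complement of the template: complement AGTGGAGCGTTAGGGTTATGTCTTATCCCCCTCAAACCGGTGCCCATAAA, then reverse.
(b) mRNA has the coding-strand sequence with T→U.

(a) 5′-AAATACCCGTGGCCAAACTCCCCCTATTCTGTATTGGGATTGCGAGGTGA-3′
(b) 5'-AAAUACCCGUGGCCAAACUCCCCCUAUUCUGUAUUGGGAUUGCGAGGUGA-3'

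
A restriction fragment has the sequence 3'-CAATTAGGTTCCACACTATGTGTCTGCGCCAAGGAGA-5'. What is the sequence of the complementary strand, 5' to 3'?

The strand is given 3'→5', so its complement runs 5'→3' in the same left-to-right order: pair each base A↔T, G↔C.

5'-GTTAATCCAAGGTGTGATACACAGACGCGGTTCCTCT-3'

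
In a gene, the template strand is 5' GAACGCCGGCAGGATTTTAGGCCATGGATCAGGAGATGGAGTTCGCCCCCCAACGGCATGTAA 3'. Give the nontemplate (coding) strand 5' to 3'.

The coding strand is complementary and antiparallel to the template: take the complement (A↔T, G↔C) and reverse.

5'-TTACATGCCGTTGGGGGGCGAACTCCATCTCCTGATCCATGGCCTAAAATCCTGCCGGCGTTC-3'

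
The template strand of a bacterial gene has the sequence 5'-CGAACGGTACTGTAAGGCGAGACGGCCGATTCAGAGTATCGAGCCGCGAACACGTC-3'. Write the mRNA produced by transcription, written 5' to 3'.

5'-GACGUGUUCGCGGCUCGAUACUCUGAAUCGGCCGUCUCGCCUUACAGUACCGUUCG-3'

The mRNA has the sequence of the coding strand (reverse complement of the template) with T→U. Reverse complement of CGAACGGTACTGTAAGGCGAGACGGCCGATTCAGAGTATCGAGCCGCGAACACGTC is GACGTGTTCGCGGCTCGATACTCTGAATCGGCCGTCTCGCCTTACAGTACCGTTCG; then T→U.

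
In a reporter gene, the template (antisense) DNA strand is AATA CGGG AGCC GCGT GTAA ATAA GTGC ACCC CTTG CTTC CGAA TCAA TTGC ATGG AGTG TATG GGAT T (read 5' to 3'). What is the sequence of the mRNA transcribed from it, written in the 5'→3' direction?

5'-AAUCCCAUACACUCCAUGCAAUUGAUUCGGAAGCAAGGGGUGCACUUAUUUACACGCGGCUCCCGUAUU-3'

RNA polymerase reads the template 3'→5' and synthesizes mRNA 5'→3' by base-pairing (A→U, T→A, G↔C). The complement of the template is TTATGCCCTCGGCGCACATTTATTCACGTGGGGAACGAAGGCTTAGTTAACGTACCTCACATACCCTAA; antiparallel, so 5'→3' the coding strand is AATCCCATACACTCCATGCAATTGATTCGGAAGCAAGGGGTGCACTTATTTACACGCGGCTCCCGTATT. Replace T with U for the mRNA.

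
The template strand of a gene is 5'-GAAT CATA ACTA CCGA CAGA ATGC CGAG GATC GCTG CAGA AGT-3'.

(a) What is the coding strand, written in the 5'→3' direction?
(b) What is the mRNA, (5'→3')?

(a) The coding strand is the reverse complement of the template: complement CTTAGTATTGATGGCTGTCTTACGGCTCCTAGCGACGTCTTCA, then reverse.
(b) mRNA has the coding-strand sequence with T→U.

(a) 5'-ACTTCTGCAGCGATCCTCGGCATTCTGTCGGTAGTTATGATTC-3'
(b) 5'-ACUUCUGCAGCGAUCCUCGGCAUUCUGUCGGUAGUUAUGAUUC-3'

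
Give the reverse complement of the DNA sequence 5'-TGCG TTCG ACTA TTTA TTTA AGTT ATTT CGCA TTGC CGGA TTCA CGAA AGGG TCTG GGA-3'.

5′-TCCCAGACCCTTTCGTGAATCCGGCAATGCGAAATAACTTAAATAAATAGTCGAACGCA-3′

Reading the sequence 3'→5' and pairing each base (A↔T, G↔C) gives the reverse complement directly.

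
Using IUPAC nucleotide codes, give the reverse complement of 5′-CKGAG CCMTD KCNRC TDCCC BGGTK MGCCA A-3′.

5'-TTGGCKMACCVGGGHAGYNGMHAKGGCTCMG-3'

Standard pairs A↔T, G↔C; ambiguity codes pair R↔Y, M↔K, B↔V, D↔H, N↔N. Complement (GMCTCGGKAHMGNYGAHGGGVCCAMKCGGTT), then reverse for 5'→3'.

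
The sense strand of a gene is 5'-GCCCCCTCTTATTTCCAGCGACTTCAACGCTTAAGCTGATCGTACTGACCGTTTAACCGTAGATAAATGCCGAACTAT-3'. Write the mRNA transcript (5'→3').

5'-GCCCCCUCUUAUUUCCAGCGACUUCAACGCUUAAGCUGAUCGUACUGACCGUUUAACCGUAGAUAAAUGCCGAACUAU-3'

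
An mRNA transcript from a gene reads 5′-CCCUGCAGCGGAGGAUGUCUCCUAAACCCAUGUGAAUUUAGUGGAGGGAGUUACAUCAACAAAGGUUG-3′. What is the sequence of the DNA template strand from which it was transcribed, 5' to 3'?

5'-CAACCTTTGTTGATGTAACTCCCTCCACTAAATTCACATGGGTTTAGGAGACATCCTCCGCTGCAGGG-3'

Replace U with T to get the coding DNA strand: CCCTGCAGCGGAGGATGTCTCCTAAACCCATGTGAATTTAGTGGAGGGAGTTACATCAACAAAGGTTG. The template strand is its reverse complement (complement GGGACGTCGCCTCCTACAGAGGATTTGGGTACACTTAAATCACCTCCCTCAATGTAGTTGTTTCCAAC, then reverse).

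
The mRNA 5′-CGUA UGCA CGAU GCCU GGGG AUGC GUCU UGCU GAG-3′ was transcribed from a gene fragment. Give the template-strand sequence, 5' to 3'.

Replace U with T to get the coding DNA strand: CGTATGCACGATGCCTGGGGATGCGTCTTGCTGAG. The template strand is its reverse complement (complement GCATACGTGCTACGGACCCCTACGCAGAACGACTC, then reverse).

5′-CTCAGCAAGACGCATCCCCAGGCATCGTGCATACG-3′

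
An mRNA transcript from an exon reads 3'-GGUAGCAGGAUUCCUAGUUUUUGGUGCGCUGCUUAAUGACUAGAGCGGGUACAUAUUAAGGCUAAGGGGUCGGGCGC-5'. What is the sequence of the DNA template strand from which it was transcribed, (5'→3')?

Written 5'→3' the mRNA is CGCGGGCUGGGGAAUCGGAAUUAUACAUGGGCGAGAUCAGUAAUUCGUCGCGUGGUUUUUGAUCCUUAGGACGAUGG, so the coding DNA strand is CGCGGGCTGGGGAATCGGAATTATACATGGGCGAGATCAGTAATTCGTCGCGTGGTTTTTGATCCTTAGGACGATGG. The template is its reverse complement.

5'-CCATCGTCCTAAGGATCAAAAACCACGCGACGAATTACTGATCTCGCCCATGTATAATTCCGATTCCCCAGCCCGCG-3'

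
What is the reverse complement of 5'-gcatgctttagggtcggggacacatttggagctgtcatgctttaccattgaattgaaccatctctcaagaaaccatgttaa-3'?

5′-TTAACATGGTTTCTTGAGAGATGGTTCAATTCAATGGTAAAGCATGACAGCTCCAAATGTGTCCCCGACCCTAAAGCATGC-3′

Reading the sequence 3'→5' and pairing each base (A↔T, G↔C) gives the reverse complement directly.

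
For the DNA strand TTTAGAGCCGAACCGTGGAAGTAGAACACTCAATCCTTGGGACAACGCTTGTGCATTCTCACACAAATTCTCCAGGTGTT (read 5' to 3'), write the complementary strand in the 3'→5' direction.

3'-AAATCTCGGCTTGGCACCTTCATCTTGTGAGTTAGGAACCCTGTTGCGAACACGTAAGAGTGTGTTTAAGAGGTCCACAA-5'

Base-pairing A↔T, G↔C gives the complement. The complementary strand is antiparallel, so paired with a 5'→3' strand it runs 3'→5'.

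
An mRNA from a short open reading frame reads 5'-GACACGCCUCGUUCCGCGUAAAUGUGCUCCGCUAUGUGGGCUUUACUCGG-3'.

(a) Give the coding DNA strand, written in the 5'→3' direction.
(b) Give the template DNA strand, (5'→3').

(a) The coding strand matches the mRNA with U→T.
(b) The template strand is the reverse complement of the coding strand.

(a) 5'-GACACGCCTCGTTCCGCGTAAATGTGCTCCGCTATGTGGGCTTTACTCGG-3'
(b) 5'-CCGAGTAAAGCCCACATAGCGGAGCACATTTACGCGGAACGAGGCGTGTC-3'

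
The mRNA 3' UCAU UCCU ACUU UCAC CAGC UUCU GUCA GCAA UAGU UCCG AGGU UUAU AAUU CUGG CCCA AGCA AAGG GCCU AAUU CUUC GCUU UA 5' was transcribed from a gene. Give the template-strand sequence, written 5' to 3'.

Written 5'→3' the mRNA is AUUUCGCUUCUUAAUCCGGGAAACGAACCCGGUCUUAAUAUUUGGAGCCUUGAUAACGACUGUCUUCGACCACUUUCAUCCUUACU, so the coding DNA strand is ATTTCGCTTCTTAATCCGGGAAACGAACCCGGTCTTAATATTTGGAGCCTTGATAACGACTGTCTTCGACCACTTTCATCCTTACT. The template is its reverse complement.

5'-AGTAAGGATGAAAGTGGTCGAAGACAGTCGTTATCAAGGCTCCAAATATTAAGACCGGGTTCGTTTCCCGGATTAAGAAGCGAAAT-3'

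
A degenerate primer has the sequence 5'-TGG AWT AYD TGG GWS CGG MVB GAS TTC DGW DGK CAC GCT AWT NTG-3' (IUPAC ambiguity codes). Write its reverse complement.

Standard pairs A↔T, G↔C; ambiguity codes pair Y↔R, M↔K, W↔W, S↔S, B↔V, D↔H, N↔N. Complement (ACCTWATRHACCCWSGCCKBVCTSAAGHCWHCMGTGCGATWANAC), then reverse for 5'→3'.

5'-CANAWTAGCGTGMCHWCHGAASTCVBKCCGSWCCCAHRTAWTCCA-3'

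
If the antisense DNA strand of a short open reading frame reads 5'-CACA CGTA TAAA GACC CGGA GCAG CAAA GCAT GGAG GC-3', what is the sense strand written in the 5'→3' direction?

5'-GCCTCCATGCTTTGCTGCTCCGGGTCTTTATACGTGTG-3'

The coding strand is complementary and antiparallel to the template: take the complement (A↔T, G↔C) and reverse.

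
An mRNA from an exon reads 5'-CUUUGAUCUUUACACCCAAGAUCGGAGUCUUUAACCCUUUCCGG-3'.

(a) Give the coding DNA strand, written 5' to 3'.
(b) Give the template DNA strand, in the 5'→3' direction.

(a) 5'-CTTTGATCTTTACACCCAAGATCGGAGTCTTTAACCCTTTCCGG-3'
(b) 5'-CCGGAAAGGGTTAAAGACTCCGATCTTGGGTGTAAAGATCAAAG-3'

(a) The coding strand matches the mRNA with U→T.
(b) The template strand is the reverse complement of the coding strand.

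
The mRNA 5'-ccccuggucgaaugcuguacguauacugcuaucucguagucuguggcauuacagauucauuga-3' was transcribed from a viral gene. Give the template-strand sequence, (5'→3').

Replace U with T to get the coding DNA strand: CCCCTGGTCGAATGCTGTACGTATACTGCTATCTCGTAGTCTGTGGCATTACAGATTCATTGA. The template strand is its reverse complement (complement GGGGACCAGCTTACGACATGCATATGACGATAGAGCATCAGACACCGTAATGTCTAAGTAACT, then reverse).

5'-TCAATGAATCTGTAATGCCACAGACTACGAGATAGCAGTATACGTACAGCATTCGACCAGGGG-3'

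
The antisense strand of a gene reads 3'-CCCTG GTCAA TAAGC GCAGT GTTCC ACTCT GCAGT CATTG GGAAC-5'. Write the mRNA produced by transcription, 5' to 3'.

5'-GGGACCAGUUAUUCGCGUCACAAGGUGAGACGUCAGUAACCCUUG-3'

Reading the template 3'→5' as shown, RNA polymerase pairs each base (A→U, T→A, G↔C) to build mRNA 5'→3' directly.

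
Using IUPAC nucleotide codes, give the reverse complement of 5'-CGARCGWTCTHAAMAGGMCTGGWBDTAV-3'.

Standard pairs A↔T, G↔C; ambiguity codes pair R↔Y, M↔K, W↔W, B↔V, D↔H. Complement (GCTYGCWAGADTTKTCCKGACCWVHATB), then reverse for 5'→3'.

5'-BTAHVWCCAGKCCTKTTDAGAWCGYTCG-3'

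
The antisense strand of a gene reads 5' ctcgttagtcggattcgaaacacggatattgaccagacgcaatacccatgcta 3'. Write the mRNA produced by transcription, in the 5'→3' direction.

RNA polymerase reads the template 3'→5' and synthesizes mRNA 5'→3' by base-pairing (A→U, T→A, G↔C). The complement of the template is GAGCAATCAGCCTAAGCTTTGTGCCTATAACTGGTCTGCGTTATGGGTACGAT; antiparallel, so 5'→3' the coding strand is TAGCATGGGTATTGCGTCTGGTCAATATCCGTGTTTCGAATCCGACTAACGAG. Replace T with U for the mRNA.

5′-UAGCAUGGGUAUUGCGUCUGGUCAAUAUCCGUGUUUCGAAUCCGACUAACGAG-3′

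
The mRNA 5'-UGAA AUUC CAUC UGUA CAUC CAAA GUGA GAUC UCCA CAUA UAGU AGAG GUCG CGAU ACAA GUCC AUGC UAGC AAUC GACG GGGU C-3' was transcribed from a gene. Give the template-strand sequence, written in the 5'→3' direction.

5'-GACCCCGTCGATTGCTAGCATGGACTTGTATCGCGACCTCTACTATATGTGGAGATCTCACTTTGGATGTACAGATGGAATTTCA-3'

Replace U with T to get the coding DNA strand: TGAAATTCCATCTGTACATCCAAAGTGAGATCTCCACATATAGTAGAGGTCGCGATACAAGTCCATGCTAGCAATCGACGGGGTC. The template strand is its reverse complement (complement ACTTTAAGGTAGACATGTAGGTTTCACTCTAGAGGTGTATATCATCTCCAGCGCTATGTTCAGGTACGATCGTTAGCTGCCCCAG, then reverse).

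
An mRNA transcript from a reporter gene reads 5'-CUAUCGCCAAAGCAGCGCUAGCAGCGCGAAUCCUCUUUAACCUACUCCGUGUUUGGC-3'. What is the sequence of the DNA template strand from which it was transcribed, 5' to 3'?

5'-GCCAAACACGGAGTAGGTTAAAGAGGATTCGCGCTGCTAGCGCTGCTTTGGCGATAG-3'

Replace U with T to get the coding DNA strand: CTATCGCCAAAGCAGCGCTAGCAGCGCGAATCCTCTTTAACCTACTCCGTGTTTGGC. The template strand is its reverse complement (complement GATAGCGGTTTCGTCGCGATCGTCGCGCTTAGGAGAAATTGGATGAGGCACAAACCG, then reverse).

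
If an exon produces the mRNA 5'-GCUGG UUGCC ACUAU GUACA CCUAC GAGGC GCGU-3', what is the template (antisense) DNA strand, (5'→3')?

Replace U with T to get the coding DNA strand: GCTGGTTGCCACTATGTACACCTACGAGGCGCGT. The template strand is its reverse complement (complement CGACCAACGGTGATACATGTGGATGCTCCGCGCA, then reverse).

5'-ACGCGCCTCGTAGGTGTACATAGTGGCAACCAGC-3'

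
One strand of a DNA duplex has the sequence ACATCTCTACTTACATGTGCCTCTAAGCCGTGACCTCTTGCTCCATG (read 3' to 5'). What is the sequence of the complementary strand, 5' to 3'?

5′-TGTAGAGATGAATGTACACGGAGATTCGGCACTGGAGAACGAGGTAC-3′

The strand is given 3'→5', so its complement runs 5'→3' in the same left-to-right order: pair each base A↔T, G↔C.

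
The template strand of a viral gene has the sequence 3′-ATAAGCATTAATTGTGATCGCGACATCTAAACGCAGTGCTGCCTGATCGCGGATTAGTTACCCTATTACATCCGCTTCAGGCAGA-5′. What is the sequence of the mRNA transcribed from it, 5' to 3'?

Reading the template 3'→5' as shown, RNA polymerase pairs each base (A→U, T→A, G↔C) to build mRNA 5'→3' directly.

5'-UAUUCGUAAUUAACACUAGCGCUGUAGAUUUGCGUCACGACGGACUAGCGCCUAAUCAAUGGGAUAAUGUAGGCGAAGUCCGUCU-3'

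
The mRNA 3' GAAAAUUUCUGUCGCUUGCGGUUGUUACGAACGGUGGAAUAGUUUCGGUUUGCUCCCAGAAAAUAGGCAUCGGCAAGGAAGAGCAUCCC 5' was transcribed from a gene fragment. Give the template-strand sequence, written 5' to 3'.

5′-CTTTTAAAGACAGCGAACGCCAACAATGCTTGCCACCTTATCAAAGCCAAACGAGGGTCTTTTATCCGTAGCCGTTCCTTCTCGTAGGG-3′

Written 5'→3' the mRNA is CCCUACGAGAAGGAACGGCUACGGAUAAAAGACCCUCGUUUGGCUUUGAUAAGGUGGCAAGCAUUGUUGGCGUUCGCUGUCUUUAAAAG, so the coding DNA strand is CCCTACGAGAAGGAACGGCTACGGATAAAAGACCCTCGTTTGGCTTTGATAAGGTGGCAAGCATTGTTGGCGTTCGCTGTCTTTAAAAG. The template is its reverse complement.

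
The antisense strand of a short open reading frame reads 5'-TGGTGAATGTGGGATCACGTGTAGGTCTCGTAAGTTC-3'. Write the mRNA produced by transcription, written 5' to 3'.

5'-GAACUUACGAGACCUACACGUGAUCCCACAUUCACCA-3'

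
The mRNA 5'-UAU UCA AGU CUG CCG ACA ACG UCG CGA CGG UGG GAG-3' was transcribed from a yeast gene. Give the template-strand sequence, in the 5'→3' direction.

Replace U with T to get the coding DNA strand: TATTCAAGTCTGCCGACAACGTCGCGACGGTGGGAG. The template strand is its reverse complement (complement ATAAGTTCAGACGGCTGTTGCAGCGCTGCCACCCTC, then reverse).

5'-CTCCCACCGTCGCGACGTTGTCGGCAGACTTGAATA-3'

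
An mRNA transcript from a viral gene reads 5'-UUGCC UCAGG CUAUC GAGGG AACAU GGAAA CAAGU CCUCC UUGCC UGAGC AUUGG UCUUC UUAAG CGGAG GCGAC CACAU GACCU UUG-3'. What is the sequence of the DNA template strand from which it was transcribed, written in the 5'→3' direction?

5'-CAAAGGTCATGTGGTCGCCTCCGCTTAAGAAGACCAATGCTCAGGCAAGGAGGACTTGTTTCCATGTTCCCTCGATAGCCTGAGGCAA-3'

Replace U with T to get the coding DNA strand: TTGCCTCAGGCTATCGAGGGAACATGGAAACAAGTCCTCCTTGCCTGAGCATTGGTCTTCTTAAGCGGAGGCGACCACATGACCTTTG. The template strand is its reverse complement (complement AACGGAGTCCGATAGCTCCCTTGTACCTTTGTTCAGGAGGAACGGACTCGTAACCAGAAGAATTCGCCTCCGCTGGTGTACTGGAAAC, then reverse).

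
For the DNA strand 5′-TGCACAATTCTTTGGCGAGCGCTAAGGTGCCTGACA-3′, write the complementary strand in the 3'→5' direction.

3'-ACGTGTTAAGAAACCGCTCGCGATTCCACGGACTGT-5'

Base-pairing A↔T, G↔C gives the complement. The complementary strand is antiparallel, so paired with a 5'→3' strand it runs 3'→5'.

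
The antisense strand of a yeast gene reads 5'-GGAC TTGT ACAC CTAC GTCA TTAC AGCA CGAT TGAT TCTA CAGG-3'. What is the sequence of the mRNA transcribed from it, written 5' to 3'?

5'-CCUGUAGAAUCAAUCGUGCUGUAAUGACGUAGGUGUACAAGUCC-3'

RNA polymerase reads the template 3'→5' and synthesizes mRNA 5'→3' by base-pairing (A→U, T→A, G↔C). The complement of the template is CCTGAACATGTGGATGCAGTAATGTCGTGCTAACTAAGATGTCC; antiparallel, so 5'→3' the coding strand is CCTGTAGAATCAATCGTGCTGTAATGACGTAGGTGTACAAGTCC. Replace T with U for the mRNA.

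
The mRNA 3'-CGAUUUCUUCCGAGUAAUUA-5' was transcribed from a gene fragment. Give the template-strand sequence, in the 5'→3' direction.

5′-GCTAAAGAAGGCTCATTAAT-3′

Written 5'→3' the mRNA is AUUAAUGAGCCUUCUUUAGC, so the coding DNA strand is ATTAATGAGCCTTCTTTAGC. The template is its reverse complement.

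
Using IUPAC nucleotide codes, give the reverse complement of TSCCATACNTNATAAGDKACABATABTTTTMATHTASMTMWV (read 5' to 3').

5'-BWKAKSTADATKAAAAVTATVTGTMHCTTATNANGTATGGSA-3'

Standard pairs A↔T, G↔C; ambiguity codes pair M↔K, W↔W, S↔S, B↔V, D↔H, N↔N. Complement (ASGGTATGNANTATTCHMTGTVTATVAAAAKTADATSKAKWB), then reverse for 5'→3'.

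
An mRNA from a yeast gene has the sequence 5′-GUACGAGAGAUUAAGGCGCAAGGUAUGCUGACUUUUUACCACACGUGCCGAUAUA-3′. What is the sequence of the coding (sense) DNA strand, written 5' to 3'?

5'-GTACGAGAGATTAAGGCGCAAGGTATGCTGACTTTTTACCACACGTGCCGATATA-3'

The coding DNA strand has the same 5'→3' sequence as the mRNA with U replaced by T.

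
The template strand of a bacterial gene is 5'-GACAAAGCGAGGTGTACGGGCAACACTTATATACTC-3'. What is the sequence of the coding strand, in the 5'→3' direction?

The coding strand is complementary and antiparallel to the template: take the complement (A↔T, G↔C) and reverse.

5'-GAGTATATAAGTGTTGCCCGTACACCTCGCTTTGTC-3'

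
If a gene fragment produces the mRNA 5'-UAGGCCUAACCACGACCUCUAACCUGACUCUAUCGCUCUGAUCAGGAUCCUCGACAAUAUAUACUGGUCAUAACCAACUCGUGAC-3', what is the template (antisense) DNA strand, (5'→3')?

Replace U with T to get the coding DNA strand: TAGGCCTAACCACGACCTCTAACCTGACTCTATCGCTCTGATCAGGATCCTCGACAATATATACTGGTCATAACCAACTCGTGAC. The template strand is its reverse complement (complement ATCCGGATTGGTGCTGGAGATTGGACTGAGATAGCGAGACTAGTCCTAGGAGCTGTTATATATGACCAGTATTGGTTGAGCACTG, then reverse).

5'-GTCACGAGTTGGTTATGACCAGTATATATTGTCGAGGATCCTGATCAGAGCGATAGAGTCAGGTTAGAGGTCGTGGTTAGGCCTA-3'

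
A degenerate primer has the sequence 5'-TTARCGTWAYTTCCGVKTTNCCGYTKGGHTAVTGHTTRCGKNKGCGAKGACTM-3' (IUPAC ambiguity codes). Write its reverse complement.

5'-KAGTCMTCGCMNMCGYAADCABTADCCMARCGGNAAMBCGGAARTWACGYTAA-3'

Standard pairs A↔T, G↔C; ambiguity codes pair R↔Y, M↔K, W↔W, H↔D, V↔B, N↔N. Complement (AATYGCAWTRAAGGCBMAANGGCRAMCCDATBACDAAYGCMNMCGCTMCTGAK), then reverse for 5'→3'.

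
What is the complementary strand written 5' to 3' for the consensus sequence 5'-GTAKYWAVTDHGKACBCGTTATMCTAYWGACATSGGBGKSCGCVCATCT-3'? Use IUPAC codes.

5′-AGATGBGCGSMCVCCSATGTCWRTAGKATAACGVGTMCDHABTWRMTAC-3′

Standard pairs A↔T, G↔C; ambiguity codes pair Y↔R, M↔K, W↔W, S↔S, B↔V, D↔H. Complement (CATMRWTBAHDCMTGVGCAATAKGATRWCTGTASCCVCMSGCGBGTAGA), then reverse for 5'→3'.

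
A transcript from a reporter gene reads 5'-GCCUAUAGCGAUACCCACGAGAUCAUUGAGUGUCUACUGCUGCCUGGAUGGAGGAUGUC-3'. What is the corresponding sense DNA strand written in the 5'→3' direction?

5'-GCCTATAGCGATACCCACGAGATCATTGAGTGTCTACTGCTGCCTGGATGGAGGATGTC-3'

The coding DNA strand has the same 5'→3' sequence as the mRNA with U replaced by T.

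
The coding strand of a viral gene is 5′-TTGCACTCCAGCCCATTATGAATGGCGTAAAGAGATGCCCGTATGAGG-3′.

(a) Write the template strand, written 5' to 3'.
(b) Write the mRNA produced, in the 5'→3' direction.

(a) The template strand is the reverse complement of the coding strand: complement AACGTGAGGTCGGGTAATACTTACCGCATTTCTCTACGGGCATACTCC, then reverse.
(b) mRNA matches the coding strand with T→U.

(a) 5'-CCTCATACGGGCATCTCTTTACGCCATTCATAATGGGCTGGAGTGCAA-3'
(b) 5'-UUGCACUCCAGCCCAUUAUGAAUGGCGUAAAGAGAUGCCCGUAUGAGG-3'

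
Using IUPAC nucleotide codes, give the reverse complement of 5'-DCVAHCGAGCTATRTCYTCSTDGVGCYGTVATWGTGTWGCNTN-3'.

5'-NANGCWACACWATBACRGCBCHASGARGAYATAGCTCGDTBGH-3'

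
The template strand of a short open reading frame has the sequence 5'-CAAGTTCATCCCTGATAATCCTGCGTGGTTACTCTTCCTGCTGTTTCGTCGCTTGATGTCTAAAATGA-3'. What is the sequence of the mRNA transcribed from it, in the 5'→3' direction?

The mRNA has the sequence of the coding strand (reverse complement of the template) with T→U. Reverse complement of CAAGTTCATCCCTGATAATCCTGCGTGGTTACTCTTCCTGCTGTTTCGTCGCTTGATGTCTAAAATGA is TCATTTTAGACATCAAGCGACGAAACAGCAGGAAGAGTAACCACGCAGGATTATCAGGGATGAACTTG; then T→U.

5'-UCAUUUUAGACAUCAAGCGACGAAACAGCAGGAAGAGUAACCACGCAGGAUUAUCAGGGAUGAACUUG-3'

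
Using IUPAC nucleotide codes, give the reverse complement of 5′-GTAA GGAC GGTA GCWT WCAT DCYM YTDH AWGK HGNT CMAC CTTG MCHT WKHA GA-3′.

5'-TCTDMWADGKCAAGGTKGANCDMCWTDHARKRGHATGWAWGCTACCGTCCTTAC-3'

Standard pairs A↔T, G↔C; ambiguity codes pair Y↔R, M↔K, W↔W, D↔H, N↔N. Complement (CATTCCTGCCATCGWAWGTAHGRKRAHDTWCMDCNAGKTGGAACKGDAWMDTCT), then reverse for 5'→3'.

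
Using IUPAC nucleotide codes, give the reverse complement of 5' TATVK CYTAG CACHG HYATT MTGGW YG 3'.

5'-CRWCCAKAATRDCDGTGCTARGMBATA-3'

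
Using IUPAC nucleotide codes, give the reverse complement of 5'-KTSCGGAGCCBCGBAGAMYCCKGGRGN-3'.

5'-NCYCCMGGRKTCTVCGVGGCTCCGSAM-3'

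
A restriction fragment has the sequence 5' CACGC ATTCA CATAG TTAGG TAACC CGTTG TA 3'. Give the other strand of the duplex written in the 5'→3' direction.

5′-TACAACGGGTTACCTAACTATGTGAATGCGTG-3′

Pairing A↔T and G↔C gives GTGCGTAAGTGTATCAATCCATTGGGCAACAT, running 3'→5'. Reverse for the 5'→3' convention.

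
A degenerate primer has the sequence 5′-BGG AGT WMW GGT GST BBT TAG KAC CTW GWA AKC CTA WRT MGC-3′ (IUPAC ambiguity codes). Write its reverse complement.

5'-GCKAYWTAGGMTTWCWAGGTMCTAAVVASCACCWKWACTCCV-3'

Standard pairs A↔T, G↔C; ambiguity codes pair R↔Y, M↔K, W↔W, S↔S, B↔V. Complement (VCCTCAWKWCCACSAVVAATCMTGGAWCWTTMGGATWYAKCG), then reverse for 5'→3'.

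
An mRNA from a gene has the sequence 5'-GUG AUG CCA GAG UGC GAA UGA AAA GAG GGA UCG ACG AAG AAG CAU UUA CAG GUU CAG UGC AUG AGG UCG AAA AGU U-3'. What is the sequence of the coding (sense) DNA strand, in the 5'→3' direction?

The coding DNA strand has the same 5'→3' sequence as the mRNA with U replaced by T.

5'-GTGATGCCAGAGTGCGAATGAAAAGAGGGATCGACGAAGAAGCATTTACAGGTTCAGTGCATGAGGTCGAAAAGTT-3'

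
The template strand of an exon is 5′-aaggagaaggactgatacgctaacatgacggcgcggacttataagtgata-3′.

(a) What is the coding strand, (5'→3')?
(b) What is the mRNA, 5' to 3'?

(a) 5'-TATCACTTATAAGTCCGCGCCGTCATGTTAGCGTATCAGTCCTTCTCCTT-3'
(b) 5'-UAUCACUUAUAAGUCCGCGCCGUCAUGUUAGCGUAUCAGUCCUUCUCCUU-3'

(a) The coding strand is the reverse complement of the template: complement TTCCTCTTCCTGACTATGCGATTGTACTGCCGCGCCTGAATATTCACTAT, then reverse.
(b) mRNA has the coding-strand sequence with T→U.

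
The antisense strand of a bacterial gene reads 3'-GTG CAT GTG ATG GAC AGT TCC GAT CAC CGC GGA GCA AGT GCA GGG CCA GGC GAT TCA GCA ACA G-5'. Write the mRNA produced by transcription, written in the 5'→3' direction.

5'-CACGUACACUACCUGUCAAGGCUAGUGGCGCCUCGUUCACGUCCCGGUCCGCUAAGUCGUUGUC-3'

Reading the template 3'→5' as shown, RNA polymerase pairs each base (A→U, T→A, G↔C) to build mRNA 5'→3' directly.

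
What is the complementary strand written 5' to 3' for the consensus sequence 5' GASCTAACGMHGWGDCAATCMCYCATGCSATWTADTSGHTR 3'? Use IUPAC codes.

5'-YADCSAHTAWATSGCATGRGKGATTGHCWCDKCGTTAGSTC-3'

Standard pairs A↔T, G↔C; ambiguity codes pair R↔Y, M↔K, W↔W, S↔S, D↔H. Complement (CTSGATTGCKDCWCHGTTAGKGRGTACGSTAWATHASCDAY), then reverse for 5'→3'.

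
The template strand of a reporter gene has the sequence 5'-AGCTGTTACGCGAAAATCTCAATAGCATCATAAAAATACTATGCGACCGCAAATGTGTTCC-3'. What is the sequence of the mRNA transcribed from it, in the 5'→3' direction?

5′-GGAACACAUUUGCGGUCGCAUAGUAUUUUUAUGAUGCUAUUGAGAUUUUCGCGUAACAGCU-3′

The mRNA has the sequence of the coding strand (reverse complement of the template) with T→U. Reverse complement of AGCTGTTACGCGAAAATCTCAATAGCATCATAAAAATACTATGCGACCGCAAATGTGTTCC is GGAACACATTTGCGGTCGCATAGTATTTTTATGATGCTATTGAGATTTTCGCGTAACAGCT; then T→U.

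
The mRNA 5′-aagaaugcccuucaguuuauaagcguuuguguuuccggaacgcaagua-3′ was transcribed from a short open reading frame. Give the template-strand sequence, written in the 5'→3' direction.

Replace U with T to get the coding DNA strand: AAGAATGCCCTTCAGTTTATAAGCGTTTGTGTTTCCGGAACGCAAGTA. The template strand is its reverse complement (complement TTCTTACGGGAAGTCAAATATTCGCAAACACAAAGGCCTTGCGTTCAT, then reverse).

5'-TACTTGCGTTCCGGAAACACAAACGCTTATAAACTGAAGGGCATTCTT-3'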